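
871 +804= 1675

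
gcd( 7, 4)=1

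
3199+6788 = 9987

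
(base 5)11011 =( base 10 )756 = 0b1011110100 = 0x2F4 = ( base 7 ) 2130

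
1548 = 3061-1513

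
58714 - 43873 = 14841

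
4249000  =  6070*700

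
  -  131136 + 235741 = 104605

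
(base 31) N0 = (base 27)qb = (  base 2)1011001001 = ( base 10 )713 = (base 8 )1311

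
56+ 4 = 60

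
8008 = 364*22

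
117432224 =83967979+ 33464245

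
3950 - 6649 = -2699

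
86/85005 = 86/85005 = 0.00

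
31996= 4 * 7999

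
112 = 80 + 32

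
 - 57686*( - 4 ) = 230744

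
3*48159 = 144477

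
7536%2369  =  429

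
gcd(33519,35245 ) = 1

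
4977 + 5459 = 10436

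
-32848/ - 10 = 3284 + 4/5 = 3284.80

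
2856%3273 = 2856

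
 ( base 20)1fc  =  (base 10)712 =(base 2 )1011001000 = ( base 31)MU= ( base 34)kw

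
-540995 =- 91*5945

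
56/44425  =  56/44425 = 0.00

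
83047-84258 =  - 1211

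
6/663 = 2/221 = 0.01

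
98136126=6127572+92008554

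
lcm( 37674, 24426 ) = 2222766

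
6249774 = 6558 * 953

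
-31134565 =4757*(-6545 ) 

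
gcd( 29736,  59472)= 29736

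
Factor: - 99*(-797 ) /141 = 3^1*11^1*47^( - 1 )*797^1 = 26301/47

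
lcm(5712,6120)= 85680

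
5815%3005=2810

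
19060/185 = 3812/37 = 103.03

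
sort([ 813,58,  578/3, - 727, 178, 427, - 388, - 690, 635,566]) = [ - 727, -690, - 388,58, 178,578/3,427, 566, 635,813]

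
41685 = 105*397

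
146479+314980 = 461459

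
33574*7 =235018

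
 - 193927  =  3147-197074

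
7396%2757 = 1882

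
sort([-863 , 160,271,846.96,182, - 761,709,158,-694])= [-863, - 761, - 694,158,160,182,271, 709,846.96]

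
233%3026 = 233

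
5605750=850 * 6595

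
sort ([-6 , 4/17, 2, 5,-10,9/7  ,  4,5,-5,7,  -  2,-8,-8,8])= [  -  10, - 8,- 8,-6, - 5, - 2,  4/17,9/7,2,  4, 5,5, 7,8 ]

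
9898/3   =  9898/3  =  3299.33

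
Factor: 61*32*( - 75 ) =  - 146400=- 2^5 * 3^1*5^2*61^1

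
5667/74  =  5667/74  =  76.58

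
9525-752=8773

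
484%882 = 484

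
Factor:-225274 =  - 2^1 * 7^1*16091^1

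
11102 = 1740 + 9362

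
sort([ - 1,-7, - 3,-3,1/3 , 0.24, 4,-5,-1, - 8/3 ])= [ - 7,-5, - 3, - 3,- 8/3, - 1, - 1, 0.24,1/3,  4 ] 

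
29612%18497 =11115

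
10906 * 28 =305368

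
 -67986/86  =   - 791 + 20/43=- 790.53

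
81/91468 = 81/91468  =  0.00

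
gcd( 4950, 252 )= 18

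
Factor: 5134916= 2^2 * 167^1 * 7687^1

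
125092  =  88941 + 36151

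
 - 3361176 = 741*( - 4536 ) 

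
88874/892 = 99 + 283/446  =  99.63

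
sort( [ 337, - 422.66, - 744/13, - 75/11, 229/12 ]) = [ - 422.66, - 744/13, - 75/11, 229/12, 337]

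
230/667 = 10/29= 0.34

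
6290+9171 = 15461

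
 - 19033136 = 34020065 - 53053201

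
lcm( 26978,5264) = 215824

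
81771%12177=8709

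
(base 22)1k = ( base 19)24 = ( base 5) 132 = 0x2a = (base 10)42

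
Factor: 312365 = 5^1*62473^1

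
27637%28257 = 27637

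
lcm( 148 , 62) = 4588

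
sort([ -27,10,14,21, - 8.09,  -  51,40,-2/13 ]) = [ - 51, - 27, - 8.09,  -  2/13,10,14, 21,40 ]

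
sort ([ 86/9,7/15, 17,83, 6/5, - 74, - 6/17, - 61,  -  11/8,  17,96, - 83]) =[ - 83 , - 74, - 61,-11/8,-6/17,7/15, 6/5,86/9,17,17 , 83 , 96] 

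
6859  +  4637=11496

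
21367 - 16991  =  4376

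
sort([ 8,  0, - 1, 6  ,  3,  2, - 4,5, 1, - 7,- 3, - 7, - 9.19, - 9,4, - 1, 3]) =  [ - 9.19, - 9,  -  7, - 7, - 4, - 3,- 1,-1, 0,  1,2, 3,3,  4,  5, 6,8 ] 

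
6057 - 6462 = - 405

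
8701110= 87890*99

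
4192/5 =4192/5 = 838.40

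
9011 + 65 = 9076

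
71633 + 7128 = 78761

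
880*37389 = 32902320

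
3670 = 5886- 2216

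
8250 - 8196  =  54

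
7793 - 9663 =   -  1870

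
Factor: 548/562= 274/281 = 2^1*137^1*281^( - 1)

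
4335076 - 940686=3394390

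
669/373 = 1 + 296/373 =1.79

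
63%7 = 0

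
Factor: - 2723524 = -2^2*680881^1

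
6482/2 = 3241 =3241.00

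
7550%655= 345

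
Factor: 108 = 2^2*3^3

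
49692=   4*12423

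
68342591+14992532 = 83335123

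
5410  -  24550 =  - 19140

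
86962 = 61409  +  25553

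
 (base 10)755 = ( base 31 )OB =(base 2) 1011110011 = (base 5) 11010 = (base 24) 17B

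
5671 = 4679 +992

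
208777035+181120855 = 389897890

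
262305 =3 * 87435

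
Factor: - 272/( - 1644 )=2^2*3^ (-1)*17^1 * 137^( - 1)  =  68/411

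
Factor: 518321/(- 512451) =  - 883/873=- 3^( - 2)*97^( - 1)*883^1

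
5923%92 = 35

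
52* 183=9516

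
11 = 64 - 53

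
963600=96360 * 10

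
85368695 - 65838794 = 19529901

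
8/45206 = 4/22603 = 0.00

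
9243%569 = 139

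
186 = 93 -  - 93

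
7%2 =1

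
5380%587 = 97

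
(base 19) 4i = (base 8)136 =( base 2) 1011110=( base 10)94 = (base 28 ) 3a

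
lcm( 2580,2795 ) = 33540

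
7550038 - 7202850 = 347188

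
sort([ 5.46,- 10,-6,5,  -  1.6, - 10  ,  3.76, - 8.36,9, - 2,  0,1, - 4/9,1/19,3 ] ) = [ - 10, - 10, -8.36, - 6, - 2, - 1.6, - 4/9 , 0, 1/19, 1, 3, 3.76,5, 5.46 , 9] 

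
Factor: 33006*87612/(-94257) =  - 321302408/10473 = -  2^3  *  3^( - 1 )*7^2 * 149^1*3491^(-1 )*5501^1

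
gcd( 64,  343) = 1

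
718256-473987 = 244269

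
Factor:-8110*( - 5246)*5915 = 2^2 * 5^2*7^1*13^2 * 43^1 * 61^1*811^1 = 251654029900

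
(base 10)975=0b1111001111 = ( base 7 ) 2562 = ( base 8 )1717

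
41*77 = 3157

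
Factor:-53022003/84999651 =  - 11^( - 1 ) * 23^(- 1)*53^( - 1)*421^1*2113^( - 1)*41981^1  =  - 17674001/28333217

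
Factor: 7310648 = 2^3*113^1* 8087^1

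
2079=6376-4297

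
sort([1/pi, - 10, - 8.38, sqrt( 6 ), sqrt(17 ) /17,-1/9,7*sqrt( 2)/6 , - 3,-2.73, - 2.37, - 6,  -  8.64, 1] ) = [  -  10, - 8.64, - 8.38, - 6 ,-3, - 2.73,-2.37,  -  1/9, sqrt( 17)/17, 1/pi,1, 7*sqrt(2 ) /6 , sqrt( 6)] 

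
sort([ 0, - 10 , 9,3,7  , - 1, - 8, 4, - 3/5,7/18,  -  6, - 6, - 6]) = [ - 10, - 8, - 6, -6, - 6, - 1, - 3/5,0, 7/18,3, 4, 7,  9 ] 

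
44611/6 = 44611/6 = 7435.17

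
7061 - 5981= 1080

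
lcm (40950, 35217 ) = 1760850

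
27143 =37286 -10143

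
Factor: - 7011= - 3^2*19^1*41^1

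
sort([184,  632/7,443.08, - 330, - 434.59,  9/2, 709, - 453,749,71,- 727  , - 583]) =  [ - 727, - 583, - 453,- 434.59,-330, 9/2,71,632/7,184,  443.08,709,749]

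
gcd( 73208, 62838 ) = 2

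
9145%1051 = 737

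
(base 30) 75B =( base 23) C4L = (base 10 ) 6461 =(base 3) 22212022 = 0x193d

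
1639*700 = 1147300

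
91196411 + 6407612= 97604023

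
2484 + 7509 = 9993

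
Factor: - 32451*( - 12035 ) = 390547785 = 3^1*5^1  *  29^2*83^1*373^1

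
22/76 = 11/38 = 0.29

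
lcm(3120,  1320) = 34320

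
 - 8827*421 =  - 3716167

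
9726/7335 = 3242/2445 = 1.33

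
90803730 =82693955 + 8109775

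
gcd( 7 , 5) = 1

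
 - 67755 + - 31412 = -99167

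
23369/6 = 23369/6 = 3894.83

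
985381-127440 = 857941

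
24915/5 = 4983 = 4983.00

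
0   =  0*31408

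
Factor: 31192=2^3*7^1*557^1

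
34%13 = 8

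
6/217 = 6/217= 0.03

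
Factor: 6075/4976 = 2^( - 4 )*3^5*5^2*311^(-1)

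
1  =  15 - 14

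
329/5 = 329/5 = 65.80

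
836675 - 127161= 709514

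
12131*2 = 24262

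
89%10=9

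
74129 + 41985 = 116114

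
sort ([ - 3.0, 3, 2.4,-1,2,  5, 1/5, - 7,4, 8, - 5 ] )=[ - 7, - 5, - 3.0, - 1,1/5 , 2,2.4,3, 4, 5,8 ]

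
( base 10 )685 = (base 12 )491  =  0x2AD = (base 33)kp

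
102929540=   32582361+70347179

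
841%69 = 13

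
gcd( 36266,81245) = 1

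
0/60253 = 0= 0.00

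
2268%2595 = 2268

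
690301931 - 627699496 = 62602435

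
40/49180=2/2459 = 0.00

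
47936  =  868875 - 820939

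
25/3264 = 25/3264 = 0.01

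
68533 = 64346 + 4187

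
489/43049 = 489/43049  =  0.01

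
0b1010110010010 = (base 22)B90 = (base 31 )5N4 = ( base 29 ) 6GC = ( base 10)5522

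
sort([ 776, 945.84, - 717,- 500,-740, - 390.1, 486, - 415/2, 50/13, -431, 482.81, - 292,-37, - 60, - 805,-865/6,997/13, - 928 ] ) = [ - 928,-805, - 740,-717,  -  500, - 431, - 390.1, - 292, - 415/2, - 865/6, - 60, - 37, 50/13, 997/13, 482.81, 486, 776,  945.84]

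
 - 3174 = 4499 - 7673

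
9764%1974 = 1868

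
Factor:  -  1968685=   -  5^1*17^1*19^1 *23^1 * 53^1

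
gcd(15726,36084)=6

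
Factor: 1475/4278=2^( - 1 )*3^ ( - 1)*5^2*23^( - 1)*31^( - 1) * 59^1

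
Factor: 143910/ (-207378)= - 195/281 = - 3^1 * 5^1*13^1*281^( - 1 )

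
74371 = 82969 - 8598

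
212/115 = 212/115 = 1.84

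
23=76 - 53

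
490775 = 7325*67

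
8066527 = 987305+7079222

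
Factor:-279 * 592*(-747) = 123380496 = 2^4*3^4*31^1* 37^1*83^1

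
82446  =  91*906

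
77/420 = 11/60=0.18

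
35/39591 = 35/39591= 0.00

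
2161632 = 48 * 45034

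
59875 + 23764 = 83639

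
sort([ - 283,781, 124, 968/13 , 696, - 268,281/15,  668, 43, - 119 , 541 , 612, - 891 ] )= [ - 891, - 283, - 268,-119, 281/15, 43 , 968/13,124, 541,612, 668, 696, 781]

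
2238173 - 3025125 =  - 786952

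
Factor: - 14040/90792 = - 3^1*5^1*97^( - 1 ) = - 15/97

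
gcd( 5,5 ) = 5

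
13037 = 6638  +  6399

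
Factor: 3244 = 2^2*811^1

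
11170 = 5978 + 5192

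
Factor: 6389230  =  2^1*5^1 *638923^1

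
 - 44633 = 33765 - 78398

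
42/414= 7/69 =0.10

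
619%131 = 95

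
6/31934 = 3/15967 = 0.00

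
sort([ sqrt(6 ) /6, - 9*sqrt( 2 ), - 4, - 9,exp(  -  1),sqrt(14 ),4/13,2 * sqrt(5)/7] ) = [- 9*sqrt(2), - 9 , - 4, 4/13, exp( - 1), sqrt(6) /6, 2*sqrt( 5 ) /7, sqrt(14) ] 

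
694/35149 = 694/35149  =  0.02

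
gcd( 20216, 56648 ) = 8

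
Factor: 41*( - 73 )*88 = - 2^3  *  11^1 *41^1*73^1  =  -263384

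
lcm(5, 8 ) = 40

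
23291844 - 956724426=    - 933432582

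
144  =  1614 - 1470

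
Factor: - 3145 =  -5^1*17^1*37^1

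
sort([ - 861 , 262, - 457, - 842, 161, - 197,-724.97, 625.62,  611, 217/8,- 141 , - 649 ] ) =[ - 861, - 842,  -  724.97, - 649, - 457,  -  197, - 141, 217/8 , 161,262 , 611, 625.62] 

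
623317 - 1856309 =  - 1232992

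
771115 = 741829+29286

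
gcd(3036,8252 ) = 4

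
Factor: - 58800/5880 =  - 10 = - 2^1 * 5^1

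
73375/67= 1095  +  10/67 = 1095.15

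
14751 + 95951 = 110702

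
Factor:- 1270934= - 2^1 * 7^1*23^1*3947^1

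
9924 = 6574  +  3350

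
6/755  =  6/755 = 0.01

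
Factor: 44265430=2^1*5^1*11^2*36583^1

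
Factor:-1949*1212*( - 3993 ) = 9432216684 = 2^2*3^2 * 11^3*101^1  *1949^1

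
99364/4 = 24841= 24841.00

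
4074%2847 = 1227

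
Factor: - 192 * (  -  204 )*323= 12651264=   2^8 * 3^2*17^2*19^1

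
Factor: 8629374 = 2^1*3^1 * 13^1*317^1*349^1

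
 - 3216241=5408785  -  8625026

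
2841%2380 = 461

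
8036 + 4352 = 12388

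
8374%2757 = 103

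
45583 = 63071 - 17488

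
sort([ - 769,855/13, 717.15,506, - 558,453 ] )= [ - 769, - 558, 855/13,453,506 , 717.15] 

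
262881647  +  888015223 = 1150896870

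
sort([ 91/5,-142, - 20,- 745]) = [-745,-142,-20,91/5]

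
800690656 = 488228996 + 312461660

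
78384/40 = 1959+3/5 = 1959.60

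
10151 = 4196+5955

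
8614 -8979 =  - 365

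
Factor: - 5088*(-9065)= 2^5*3^1*5^1*7^2 * 37^1*53^1= 46122720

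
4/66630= 2/33315 = 0.00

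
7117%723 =610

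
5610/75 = 374/5  =  74.80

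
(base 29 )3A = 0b1100001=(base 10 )97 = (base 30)37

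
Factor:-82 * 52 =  - 4264 = - 2^3*13^1*41^1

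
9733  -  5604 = 4129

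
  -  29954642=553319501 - 583274143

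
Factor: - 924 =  - 2^2*3^1*7^1*11^1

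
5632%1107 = 97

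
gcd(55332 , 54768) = 12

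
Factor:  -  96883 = -17^1*41^1 * 139^1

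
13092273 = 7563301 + 5528972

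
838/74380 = 419/37190  =  0.01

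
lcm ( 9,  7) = 63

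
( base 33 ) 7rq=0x215C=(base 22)he4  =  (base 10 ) 8540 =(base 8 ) 20534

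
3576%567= 174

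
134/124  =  1 + 5/62 = 1.08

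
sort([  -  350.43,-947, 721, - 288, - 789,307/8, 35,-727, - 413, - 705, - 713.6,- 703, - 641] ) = [ -947,-789, - 727,-713.6, - 705, - 703,- 641,- 413, - 350.43, - 288, 35, 307/8, 721 ]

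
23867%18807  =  5060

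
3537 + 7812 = 11349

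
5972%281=71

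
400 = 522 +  - 122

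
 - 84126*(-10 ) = 841260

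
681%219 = 24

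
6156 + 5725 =11881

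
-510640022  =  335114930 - 845754952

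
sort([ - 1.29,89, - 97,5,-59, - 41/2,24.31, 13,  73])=[-97,- 59, - 41/2,-1.29, 5, 13, 24.31, 73,89 ] 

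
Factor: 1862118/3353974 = 3^2*13^ ( - 2)*9923^(  -  1 )*103451^1=931059/1676987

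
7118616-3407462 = 3711154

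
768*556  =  427008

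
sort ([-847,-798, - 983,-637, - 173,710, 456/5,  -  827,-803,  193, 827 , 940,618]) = [ - 983,-847, - 827,  -  803,-798,-637, - 173,456/5, 193, 618, 710,827, 940]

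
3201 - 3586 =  - 385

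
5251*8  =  42008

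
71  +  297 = 368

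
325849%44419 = 14916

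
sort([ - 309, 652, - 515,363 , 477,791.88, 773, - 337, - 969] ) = [ - 969, - 515,  -  337, - 309,  363,477,652,773,791.88 ] 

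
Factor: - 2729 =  - 2729^1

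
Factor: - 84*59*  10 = - 2^3*3^1*5^1* 7^1*59^1 = -  49560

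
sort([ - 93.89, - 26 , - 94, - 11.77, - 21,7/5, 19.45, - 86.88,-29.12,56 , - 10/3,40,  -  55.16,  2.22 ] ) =[ - 94, - 93.89, - 86.88, - 55.16, - 29.12 , - 26 , - 21, - 11.77, - 10/3,7/5 , 2.22,  19.45,  40,  56]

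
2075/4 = 2075/4 = 518.75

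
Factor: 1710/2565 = 2^1 *3^( - 1) = 2/3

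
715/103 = 715/103=6.94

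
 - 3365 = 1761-5126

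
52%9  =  7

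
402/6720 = 67/1120 = 0.06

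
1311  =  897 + 414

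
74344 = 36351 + 37993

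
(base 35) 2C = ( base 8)122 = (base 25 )37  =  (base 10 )82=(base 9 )101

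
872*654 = 570288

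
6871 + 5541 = 12412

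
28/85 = 28/85=0.33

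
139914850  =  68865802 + 71049048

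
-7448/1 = - 7448 =- 7448.00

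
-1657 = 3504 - 5161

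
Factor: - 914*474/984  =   - 2^( - 1 )*41^ ( - 1 )*79^1*457^1 = - 36103/82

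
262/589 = 262/589 = 0.44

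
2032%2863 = 2032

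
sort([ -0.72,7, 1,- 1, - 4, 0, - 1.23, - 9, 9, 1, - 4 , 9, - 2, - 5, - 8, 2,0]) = [ - 9, - 8, - 5, - 4, - 4, - 2, - 1.23, - 1, - 0.72, 0,0, 1, 1,  2,7, 9, 9 ]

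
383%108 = 59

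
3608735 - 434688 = 3174047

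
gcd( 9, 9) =9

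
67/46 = 67/46 = 1.46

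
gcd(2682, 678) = 6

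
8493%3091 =2311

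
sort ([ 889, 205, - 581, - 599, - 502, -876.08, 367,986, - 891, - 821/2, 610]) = [ - 891,  -  876.08, - 599,  -  581, - 502,-821/2, 205,367, 610, 889, 986]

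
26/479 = 26/479  =  0.05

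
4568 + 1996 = 6564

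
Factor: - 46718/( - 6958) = 47/7 = 7^(-1) * 47^1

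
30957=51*607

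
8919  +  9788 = 18707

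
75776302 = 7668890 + 68107412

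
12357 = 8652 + 3705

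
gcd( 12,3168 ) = 12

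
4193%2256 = 1937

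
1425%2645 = 1425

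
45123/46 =45123/46 = 980.93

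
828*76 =62928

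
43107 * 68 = 2931276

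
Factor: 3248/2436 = 4/3 = 2^2*3^( - 1) 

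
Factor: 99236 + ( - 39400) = 59836 = 2^2 * 7^1*2137^1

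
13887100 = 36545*380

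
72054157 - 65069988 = 6984169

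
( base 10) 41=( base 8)51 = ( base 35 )16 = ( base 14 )2d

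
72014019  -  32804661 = 39209358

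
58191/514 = 58191/514=113.21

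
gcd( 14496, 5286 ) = 6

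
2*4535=9070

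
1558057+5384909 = 6942966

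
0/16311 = 0 = 0.00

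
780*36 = 28080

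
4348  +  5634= 9982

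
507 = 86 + 421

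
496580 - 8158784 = -7662204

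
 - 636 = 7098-7734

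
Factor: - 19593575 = -5^2* 783743^1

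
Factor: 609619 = 609619^1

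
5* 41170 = 205850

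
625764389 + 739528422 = 1365292811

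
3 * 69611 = 208833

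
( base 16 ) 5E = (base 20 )4e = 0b1011110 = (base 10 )94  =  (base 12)7A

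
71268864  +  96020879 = 167289743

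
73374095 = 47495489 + 25878606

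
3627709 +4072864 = 7700573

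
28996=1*28996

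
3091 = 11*281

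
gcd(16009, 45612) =7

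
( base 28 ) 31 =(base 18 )4d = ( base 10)85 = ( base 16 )55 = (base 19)49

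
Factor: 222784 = 2^6*59^2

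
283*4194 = 1186902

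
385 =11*35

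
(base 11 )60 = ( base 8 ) 102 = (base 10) 66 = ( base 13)51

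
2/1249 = 2/1249 = 0.00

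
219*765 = 167535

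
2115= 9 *235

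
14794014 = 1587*9322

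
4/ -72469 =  - 1 + 72465/72469=- 0.00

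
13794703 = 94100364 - 80305661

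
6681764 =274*24386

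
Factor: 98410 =2^1*5^1*13^1*757^1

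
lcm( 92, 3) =276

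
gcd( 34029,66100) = 1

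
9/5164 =9/5164 = 0.00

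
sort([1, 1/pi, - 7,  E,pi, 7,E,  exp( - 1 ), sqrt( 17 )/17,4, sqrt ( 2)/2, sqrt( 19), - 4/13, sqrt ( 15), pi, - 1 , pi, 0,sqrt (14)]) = [ - 7, - 1,-4/13 , 0, sqrt( 17 )/17 , 1/pi, exp(-1),sqrt( 2 ) /2,1, E,  E,  pi,pi,pi,sqrt(14 ), sqrt( 15), 4,sqrt( 19), 7]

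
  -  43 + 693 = 650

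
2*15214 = 30428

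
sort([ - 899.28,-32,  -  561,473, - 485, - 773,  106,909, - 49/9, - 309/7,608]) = [ - 899.28,-773,  -  561, - 485, - 309/7,  -  32, - 49/9, 106, 473,608, 909]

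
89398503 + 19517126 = 108915629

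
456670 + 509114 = 965784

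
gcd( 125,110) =5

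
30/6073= 30/6073 = 0.00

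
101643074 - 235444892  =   - 133801818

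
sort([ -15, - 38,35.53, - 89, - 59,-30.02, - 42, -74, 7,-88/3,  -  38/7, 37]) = [ - 89, - 74, - 59, - 42, - 38, - 30.02, - 88/3, - 15, - 38/7, 7, 35.53, 37 ]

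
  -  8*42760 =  - 342080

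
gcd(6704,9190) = 2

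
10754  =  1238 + 9516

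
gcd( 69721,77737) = 1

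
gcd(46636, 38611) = 1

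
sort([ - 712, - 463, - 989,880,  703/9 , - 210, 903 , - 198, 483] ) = [-989, - 712, - 463, - 210 , - 198,703/9 , 483,880,  903 ] 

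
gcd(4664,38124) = 4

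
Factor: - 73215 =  - 3^2* 5^1 * 1627^1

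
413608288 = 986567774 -572959486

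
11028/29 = 380  +  8/29= 380.28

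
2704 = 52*52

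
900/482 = 450/241 = 1.87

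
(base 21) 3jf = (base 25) 2jc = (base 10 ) 1737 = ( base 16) 6C9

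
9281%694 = 259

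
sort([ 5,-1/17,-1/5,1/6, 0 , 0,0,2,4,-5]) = [ -5, - 1/5, - 1/17 , 0, 0,0, 1/6,  2, 4 , 5 ] 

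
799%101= 92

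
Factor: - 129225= - 3^1 * 5^2 * 1723^1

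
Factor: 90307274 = 2^1 * 45153637^1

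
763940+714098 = 1478038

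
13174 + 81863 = 95037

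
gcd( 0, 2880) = 2880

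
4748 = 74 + 4674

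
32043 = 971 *33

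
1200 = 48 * 25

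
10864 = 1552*7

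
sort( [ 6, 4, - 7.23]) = [ - 7.23, 4, 6]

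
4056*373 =1512888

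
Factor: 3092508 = 2^2*3^2 * 85903^1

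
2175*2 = 4350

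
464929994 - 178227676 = 286702318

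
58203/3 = 19401 = 19401.00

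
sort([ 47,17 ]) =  [17,47]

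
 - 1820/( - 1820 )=1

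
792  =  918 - 126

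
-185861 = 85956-271817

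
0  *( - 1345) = 0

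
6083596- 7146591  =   - 1062995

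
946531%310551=14878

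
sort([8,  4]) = [ 4, 8]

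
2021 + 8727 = 10748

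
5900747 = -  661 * ( - 8927 )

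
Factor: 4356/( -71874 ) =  - 2/33  =  - 2^1*3^(  -  1)*11^ ( - 1) 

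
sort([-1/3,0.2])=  [-1/3,0.2] 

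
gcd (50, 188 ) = 2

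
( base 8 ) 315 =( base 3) 21121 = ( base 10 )205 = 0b11001101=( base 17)C1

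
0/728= 0 = 0.00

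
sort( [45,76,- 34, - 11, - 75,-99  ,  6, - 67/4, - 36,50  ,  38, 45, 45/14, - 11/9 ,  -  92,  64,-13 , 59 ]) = [ - 99,-92,-75, - 36 ,-34, - 67/4 ,  -  13, - 11, - 11/9,45/14,6,38, 45,  45, 50, 59,  64,76 ] 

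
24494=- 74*(  -  331)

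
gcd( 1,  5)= 1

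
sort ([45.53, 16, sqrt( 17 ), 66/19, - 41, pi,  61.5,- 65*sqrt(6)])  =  [ - 65*sqrt ( 6), - 41, pi, 66/19,sqrt(17),  16,45.53, 61.5]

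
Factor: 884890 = 2^1*5^1*107^1 * 827^1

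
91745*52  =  4770740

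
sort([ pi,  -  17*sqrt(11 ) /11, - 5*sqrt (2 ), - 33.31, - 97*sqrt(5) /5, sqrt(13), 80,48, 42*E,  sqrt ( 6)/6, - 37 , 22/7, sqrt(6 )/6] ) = [ - 97*sqrt( 5)/5, - 37, - 33.31, - 5*sqrt (2 ), - 17 * sqrt( 11 ) /11,sqrt( 6 )/6, sqrt( 6 )/6,pi, 22/7, sqrt ( 13 ),  48,80, 42*E]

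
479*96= 45984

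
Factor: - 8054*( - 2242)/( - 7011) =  - 2^2 * 3^ ( - 2)*41^ (  -  1)*59^1*4027^1 = - 950372/369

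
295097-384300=-89203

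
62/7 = 8 + 6/7= 8.86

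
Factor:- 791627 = -791627^1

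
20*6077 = 121540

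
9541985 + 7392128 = 16934113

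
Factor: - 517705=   -  5^1*47^1*2203^1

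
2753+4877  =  7630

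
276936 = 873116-596180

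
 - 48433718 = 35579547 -84013265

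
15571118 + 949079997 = 964651115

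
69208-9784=59424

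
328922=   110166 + 218756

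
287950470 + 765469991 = 1053420461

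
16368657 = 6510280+9858377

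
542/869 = 542/869= 0.62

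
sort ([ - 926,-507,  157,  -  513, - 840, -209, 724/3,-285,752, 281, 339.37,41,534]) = [ - 926, - 840, -513, - 507,-285, -209, 41,  157,724/3, 281, 339.37,534, 752 ]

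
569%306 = 263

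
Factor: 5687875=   5^3  *45503^1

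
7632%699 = 642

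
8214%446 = 186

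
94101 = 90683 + 3418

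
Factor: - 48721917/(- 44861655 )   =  16240639/14953885 = 5^(-1 )*2990777^( - 1)*16240639^1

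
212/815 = 212/815 = 0.26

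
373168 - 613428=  - 240260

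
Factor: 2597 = 7^2 * 53^1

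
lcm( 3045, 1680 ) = 48720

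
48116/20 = 2405 +4/5 = 2405.80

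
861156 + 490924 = 1352080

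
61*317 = 19337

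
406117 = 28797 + 377320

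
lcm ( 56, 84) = 168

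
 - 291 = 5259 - 5550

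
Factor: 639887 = 41^1*15607^1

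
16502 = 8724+7778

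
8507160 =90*94524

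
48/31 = 1 + 17/31 = 1.55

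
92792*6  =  556752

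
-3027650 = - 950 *3187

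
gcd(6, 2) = 2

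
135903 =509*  267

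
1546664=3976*389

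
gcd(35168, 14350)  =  14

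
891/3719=891/3719 = 0.24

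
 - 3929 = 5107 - 9036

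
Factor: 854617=854617^1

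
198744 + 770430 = 969174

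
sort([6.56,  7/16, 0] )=[ 0,7/16,6.56 ] 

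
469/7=67 = 67.00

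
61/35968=61/35968 = 0.00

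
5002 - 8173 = -3171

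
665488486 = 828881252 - 163392766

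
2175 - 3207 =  - 1032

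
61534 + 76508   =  138042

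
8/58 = 4/29 =0.14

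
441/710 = 441/710 = 0.62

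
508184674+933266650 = 1441451324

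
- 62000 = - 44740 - 17260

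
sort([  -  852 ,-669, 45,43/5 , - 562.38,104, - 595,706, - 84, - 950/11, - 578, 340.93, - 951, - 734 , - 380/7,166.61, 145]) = [ - 951,-852, - 734,-669,-595,- 578, - 562.38 , - 950/11, - 84, - 380/7, 43/5,45, 104,145,166.61,340.93,706]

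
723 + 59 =782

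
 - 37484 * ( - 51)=1911684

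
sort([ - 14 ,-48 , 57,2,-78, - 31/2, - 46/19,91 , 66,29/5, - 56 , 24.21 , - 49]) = [ -78, - 56 , - 49 , - 48, -31/2, - 14 , - 46/19 , 2,29/5, 24.21,57,66, 91] 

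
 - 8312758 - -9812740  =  1499982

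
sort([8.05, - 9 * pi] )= [ - 9*pi,  8.05 ] 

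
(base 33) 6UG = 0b1110101110100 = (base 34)6HQ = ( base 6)54524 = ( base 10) 7540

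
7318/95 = 7318/95 =77.03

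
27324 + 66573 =93897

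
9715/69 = 140+55/69 = 140.80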